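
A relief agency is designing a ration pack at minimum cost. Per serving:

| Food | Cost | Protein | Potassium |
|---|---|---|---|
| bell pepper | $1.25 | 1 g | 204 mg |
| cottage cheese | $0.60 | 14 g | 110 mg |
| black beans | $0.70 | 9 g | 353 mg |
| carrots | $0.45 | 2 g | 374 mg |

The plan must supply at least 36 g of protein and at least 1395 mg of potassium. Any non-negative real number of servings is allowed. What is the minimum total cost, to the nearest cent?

$2.67

bell pepper only: max(36/1, 1395/204) = 36 servings → $45.00.
cottage cheese only: max(36/14, 1395/110) = 12.68 servings → $7.61.
black beans only: max(36/9, 1395/353) = 4 servings → $2.80.
carrots only: max(36/2, 1395/374) = 18 servings → $8.10.
bell pepper + cottage cheese with both tight: 5.67 servings and 2.166 servings → $8.39.
bell pepper + black beans: the both-tight solution has a negative serving — not a feasible corner.
bell pepper + carrots: intersection lies outside the first quadrant.
cottage cheese + black beans with both tight: 0.03871 servings and 3.94 servings → $2.78.
cottage cheese + carrots with both tight: 2.128 servings and 3.104 servings → $2.67.
black beans + carrots with both targets exact would need a negative amount; discard.
So the least-cost plan costs $2.67.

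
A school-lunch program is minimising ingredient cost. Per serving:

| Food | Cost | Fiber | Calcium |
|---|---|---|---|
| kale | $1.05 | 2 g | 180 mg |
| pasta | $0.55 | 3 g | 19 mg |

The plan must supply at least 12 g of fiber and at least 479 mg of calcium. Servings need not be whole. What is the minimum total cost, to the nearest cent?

$3.85

At the optimum either one food covers both requirements or two foods hit both targets exactly; no other combination can be cheaper.
kale only: max(12/2, 479/180) = 6 servings → $6.30.
pasta only: max(12/3, 479/19) = 25.21 servings → $13.87.
kale + pasta with both tight: 2.408 servings and 2.394 servings → $3.85.
The minimum over all feasible corners is $3.85.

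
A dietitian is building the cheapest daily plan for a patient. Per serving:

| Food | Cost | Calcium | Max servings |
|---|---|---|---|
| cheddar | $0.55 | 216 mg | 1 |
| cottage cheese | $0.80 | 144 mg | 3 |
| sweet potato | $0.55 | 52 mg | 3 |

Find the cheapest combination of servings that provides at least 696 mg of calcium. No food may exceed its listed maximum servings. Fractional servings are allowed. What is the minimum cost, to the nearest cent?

$3.46

Cost per mg of calcium: cheddar $0.0025, cottage cheese $0.0056, sweet potato $0.0106.
Take 1 serving of cheddar: +216.0 mg calcium for $0.55 (total $0.55, still need 480.0 mg).
Take 3 servings of cottage cheese: +432.0 mg calcium for $2.40 (total $2.95, still need 48.0 mg).
Take 0.9231 servings of sweet potato: +48.0 mg calcium for $0.51 (total $3.46, still need 0.0 mg).
Greedy by cheapest-per-mg is optimal for a single linear constraint, so the minimum cost is $3.46.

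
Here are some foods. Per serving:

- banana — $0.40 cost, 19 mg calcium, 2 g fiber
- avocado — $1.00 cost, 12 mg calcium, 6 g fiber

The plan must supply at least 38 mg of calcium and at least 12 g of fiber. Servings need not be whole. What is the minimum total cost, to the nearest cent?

$2.06

With two linear requirements the optimum uses one or two foods; enumerate the corners.
banana only: max(38/19, 12/2) = 6 servings → $2.40.
avocado only: max(38/12, 12/6) = 3.167 servings → $3.17.
banana + avocado with both tight: 0.9333 servings and 1.689 servings → $2.06.
Cheapest feasible corner: $2.06.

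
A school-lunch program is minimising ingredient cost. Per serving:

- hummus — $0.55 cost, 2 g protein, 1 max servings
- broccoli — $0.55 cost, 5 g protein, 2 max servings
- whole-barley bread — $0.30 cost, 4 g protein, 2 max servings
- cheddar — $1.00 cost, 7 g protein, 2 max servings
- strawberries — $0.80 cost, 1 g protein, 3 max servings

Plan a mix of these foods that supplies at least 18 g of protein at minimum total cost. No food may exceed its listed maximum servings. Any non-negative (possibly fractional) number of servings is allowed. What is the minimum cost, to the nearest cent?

$1.70

Cost per g of protein: whole-barley bread $0.0750, broccoli $0.1100, cheddar $0.1429, hummus $0.2750, strawberries $0.8000.
Take 2 servings of whole-barley bread: +8.0 g protein for $0.60 (total $0.60, still need 10.0 g).
Take 2 servings of broccoli: +10.0 g protein for $1.10 (total $1.70, still need 0.0 g).
Filling from the cheapest source first is optimal under one linear minimum: $1.70.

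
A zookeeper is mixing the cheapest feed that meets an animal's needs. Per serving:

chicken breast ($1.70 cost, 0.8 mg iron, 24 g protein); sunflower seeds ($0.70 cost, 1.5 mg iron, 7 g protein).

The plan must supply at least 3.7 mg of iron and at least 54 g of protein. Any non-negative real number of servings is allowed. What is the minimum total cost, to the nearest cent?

$4.13

The cheapest plan sits at a corner of the feasible region — with two constraints it uses at most two foods.
chicken breast only: max(3.7/0.8, 54/24) = 4.625 servings → $7.86.
sunflower seeds only: max(3.7/1.5, 54/7) = 7.714 servings → $5.40.
chicken breast + sunflower seeds with both tight: 1.812 servings and 1.5 servings → $4.13.
Cheapest feasible corner: $4.13.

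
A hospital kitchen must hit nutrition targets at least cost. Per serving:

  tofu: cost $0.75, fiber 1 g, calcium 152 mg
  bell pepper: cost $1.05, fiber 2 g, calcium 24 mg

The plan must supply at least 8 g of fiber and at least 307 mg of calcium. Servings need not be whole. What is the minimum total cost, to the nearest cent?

$4.54

Two binding constraints pin down two serving amounts, so the optimal mix uses at most two foods. The candidates are each food alone (scaled to the tighter of fiber/calcium) and each pair with both constraints tight.
tofu only: max(8/1, 307/152) = 8 servings → $6.00.
bell pepper only: max(8/2, 307/24) = 12.79 servings → $13.43.
tofu + bell pepper with both tight: 1.507 servings and 3.246 servings → $4.54.
Cheapest feasible corner: $4.54.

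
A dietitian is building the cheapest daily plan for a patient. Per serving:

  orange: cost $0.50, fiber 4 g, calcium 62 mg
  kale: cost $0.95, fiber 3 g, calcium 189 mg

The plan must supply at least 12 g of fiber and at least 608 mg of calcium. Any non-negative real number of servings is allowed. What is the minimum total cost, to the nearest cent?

A basic optimal solution has at most two foods positive. Try each food alone and each pair with both targets met exactly.
orange only: max(12/4, 608/62) = 9.806 servings → $4.90.
kale only: max(12/3, 608/189) = 4 servings → $3.80.
orange + kale with both tight: 0.7789 servings and 2.961 servings → $3.20.
Cheapest feasible corner: $3.20.

$3.20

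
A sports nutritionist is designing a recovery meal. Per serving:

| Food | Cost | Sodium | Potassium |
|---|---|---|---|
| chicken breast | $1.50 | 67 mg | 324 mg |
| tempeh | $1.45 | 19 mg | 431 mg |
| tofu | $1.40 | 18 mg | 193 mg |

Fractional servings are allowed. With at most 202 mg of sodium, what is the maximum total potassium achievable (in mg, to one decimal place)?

4582.2 mg

Potassium per mg sodium: tempeh 22.68, tofu 10.72, chicken breast 4.836.
With no serving limits, spend the whole sodium allowance on tempeh: 202 mg / 19 mg × 431 mg = 4582.2 mg.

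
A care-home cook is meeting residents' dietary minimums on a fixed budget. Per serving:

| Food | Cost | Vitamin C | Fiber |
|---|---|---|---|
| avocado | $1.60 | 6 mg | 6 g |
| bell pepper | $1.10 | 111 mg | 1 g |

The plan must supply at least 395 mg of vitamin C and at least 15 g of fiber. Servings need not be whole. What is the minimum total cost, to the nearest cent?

avocado only: max(395/6, 15/6) = 65.83 servings → $105.33.
bell pepper only: max(395/111, 15/1) = 15 servings → $16.50.
avocado + bell pepper with both tight: 1.924 servings and 3.455 servings → $6.88.
So the least-cost plan costs $6.88.

$6.88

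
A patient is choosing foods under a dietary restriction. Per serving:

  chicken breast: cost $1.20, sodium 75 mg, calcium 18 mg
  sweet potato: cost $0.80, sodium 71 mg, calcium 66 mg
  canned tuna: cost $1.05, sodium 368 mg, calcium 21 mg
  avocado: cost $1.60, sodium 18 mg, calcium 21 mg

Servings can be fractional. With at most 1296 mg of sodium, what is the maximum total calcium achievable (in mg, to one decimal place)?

Calcium per mg sodium: avocado 1.167, sweet potato 0.9296, chicken breast 0.24, canned tuna 0.05707.
With no serving limits, spend the whole sodium allowance on avocado: 1296 mg / 18 mg × 21 mg = 1512.0 mg.

1512.0 mg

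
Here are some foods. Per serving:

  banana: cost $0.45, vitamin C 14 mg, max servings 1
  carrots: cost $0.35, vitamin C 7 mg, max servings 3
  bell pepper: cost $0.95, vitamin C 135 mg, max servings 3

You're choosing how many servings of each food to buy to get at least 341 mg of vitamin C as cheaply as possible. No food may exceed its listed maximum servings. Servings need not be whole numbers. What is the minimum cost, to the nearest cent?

$2.40

Cost per mg of vitamin C: bell pepper $0.0070, banana $0.0321, carrots $0.0500.
Take 2.526 servings of bell pepper: +341.0 mg vitamin C for $2.40 (total $2.40, still need 0.0 mg).
Greedy by cheapest-per-mg is optimal for a single linear constraint, so the minimum cost is $2.40.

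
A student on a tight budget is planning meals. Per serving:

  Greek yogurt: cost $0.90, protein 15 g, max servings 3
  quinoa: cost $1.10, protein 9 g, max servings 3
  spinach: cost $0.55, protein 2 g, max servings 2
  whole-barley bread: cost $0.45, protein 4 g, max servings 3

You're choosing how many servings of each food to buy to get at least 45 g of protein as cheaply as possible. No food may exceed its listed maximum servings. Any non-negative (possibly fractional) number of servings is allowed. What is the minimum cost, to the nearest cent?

$2.70

Cost per g of protein: Greek yogurt $0.0600, whole-barley bread $0.1125, quinoa $0.1222, spinach $0.2750.
Take 3 servings of Greek yogurt: +45.0 g protein for $2.70 (total $2.70, still need 0.0 g).
Greedy by cheapest-per-g is optimal for a single linear constraint, so the minimum cost is $2.70.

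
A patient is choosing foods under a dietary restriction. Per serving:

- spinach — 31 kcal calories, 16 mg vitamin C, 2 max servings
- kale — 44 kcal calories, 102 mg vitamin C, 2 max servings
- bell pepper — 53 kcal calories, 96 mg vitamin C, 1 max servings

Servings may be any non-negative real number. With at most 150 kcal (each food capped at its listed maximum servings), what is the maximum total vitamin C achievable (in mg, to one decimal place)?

304.6 mg

Vitamin C per kcal: kale 2.318, bell pepper 1.811, spinach 0.5161.
Take 2 servings of kale: uses 88 kcal, +204.0 mg vitamin C (running total 204.0 mg).
Take 1 serving of bell pepper: uses 53 kcal, +96.0 mg vitamin C (running total 300.0 mg).
Take 0.2903 servings of spinach: uses 9 kcal, +4.6 mg vitamin C (running total 304.6 mg).
Greedy by best ratio exhausts the calories allowance optimally: 304.6 mg.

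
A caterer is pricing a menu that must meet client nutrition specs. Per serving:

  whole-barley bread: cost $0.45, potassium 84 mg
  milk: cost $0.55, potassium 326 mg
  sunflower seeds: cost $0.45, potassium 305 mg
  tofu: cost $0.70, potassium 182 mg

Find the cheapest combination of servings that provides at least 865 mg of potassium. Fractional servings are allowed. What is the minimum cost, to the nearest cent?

$1.28

Cost per mg of potassium: sunflower seeds $0.0015, milk $0.0017, tofu $0.0038, whole-barley bread $0.0054.
With no serving limits, use only sunflower seeds: 865 mg / 305 mg = 2.836 servings × $0.45 = $1.28.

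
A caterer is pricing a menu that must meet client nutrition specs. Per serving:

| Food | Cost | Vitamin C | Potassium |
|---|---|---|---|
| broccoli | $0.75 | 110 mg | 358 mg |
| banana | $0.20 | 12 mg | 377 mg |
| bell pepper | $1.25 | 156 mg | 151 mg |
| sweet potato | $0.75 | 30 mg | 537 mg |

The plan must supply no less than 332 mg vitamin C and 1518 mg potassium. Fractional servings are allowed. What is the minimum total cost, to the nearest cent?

$2.42

Two binding constraints pin down two serving amounts, so the optimal mix uses at most two foods. The candidates are each food alone (scaled to the tighter of vitamin C/potassium) and each pair with both constraints tight.
broccoli only: max(332/110, 1518/358) = 4.24 servings → $3.18.
banana only: max(332/12, 1518/377) = 27.67 servings → $5.53.
bell pepper only: max(332/156, 1518/151) = 10.05 servings → $12.57.
sweet potato only: max(332/30, 1518/537) = 11.07 servings → $8.30.
broccoli + banana with both tight: 2.877 servings and 1.295 servings → $2.42.
broccoli + bell pepper: the both-tight solution has a negative serving — not a feasible corner.
broccoli + sweet potato with both tight: 2.747 servings and 0.9957 servings → $2.81.
banana + bell pepper with both tight: 3.275 servings and 1.876 servings → $3.00.
banana + sweet potato: the both-tight solution has a negative serving — not a feasible corner.
bell pepper + sweet potato with both tight: 1.675 servings and 2.356 servings → $3.86.
Cheapest feasible corner: $2.42.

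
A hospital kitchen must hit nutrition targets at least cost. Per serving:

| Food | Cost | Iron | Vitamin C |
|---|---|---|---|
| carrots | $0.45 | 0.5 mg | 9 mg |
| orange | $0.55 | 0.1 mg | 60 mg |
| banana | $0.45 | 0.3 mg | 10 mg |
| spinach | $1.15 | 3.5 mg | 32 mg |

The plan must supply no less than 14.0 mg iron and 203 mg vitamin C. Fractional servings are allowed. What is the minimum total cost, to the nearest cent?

carrots only: max(14.0/0.5, 203/9) = 28 servings → $12.60.
orange only: max(14.0/0.1, 203/60) = 140 servings → $77.00.
banana only: max(14.0/0.3, 203/10) = 46.67 servings → $21.00.
spinach only: max(14.0/3.5, 203/32) = 6.344 servings → $7.30.
carrots + orange with both targets exact would need a negative amount; discard.
carrots + banana: the both-tight solution has a negative serving — not a feasible corner.
carrots + spinach with both tight: 16.94 servings and 1.581 servings → $9.44.
orange + banana: the both-tight solution has a negative serving — not a feasible corner.
orange + spinach with both tight: 1.269 servings and 3.964 servings → $5.26.
banana + spinach with both tight: 10.33 servings and 3.114 servings → $8.23.
The minimum over all feasible corners is $5.26.

$5.26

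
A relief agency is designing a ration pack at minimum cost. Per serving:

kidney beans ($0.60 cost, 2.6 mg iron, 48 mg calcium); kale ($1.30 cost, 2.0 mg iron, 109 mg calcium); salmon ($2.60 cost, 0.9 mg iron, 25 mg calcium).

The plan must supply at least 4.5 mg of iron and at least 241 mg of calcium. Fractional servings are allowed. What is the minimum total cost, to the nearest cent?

$2.88

kidney beans only: max(4.5/2.6, 241/48) = 5.021 servings → $3.01.
kale only: max(4.5/2.0, 241/109) = 2.25 servings → $2.92.
salmon only: max(4.5/0.9, 241/25) = 9.64 servings → $25.06.
kidney beans + kale with both tight: 0.04536 servings and 2.191 servings → $2.88.
kidney beans + salmon: intersection lies outside the first quadrant.
kale + salmon with both tight: 2.17 servings and 0.1767 servings → $3.28.
So the least-cost plan costs $2.88.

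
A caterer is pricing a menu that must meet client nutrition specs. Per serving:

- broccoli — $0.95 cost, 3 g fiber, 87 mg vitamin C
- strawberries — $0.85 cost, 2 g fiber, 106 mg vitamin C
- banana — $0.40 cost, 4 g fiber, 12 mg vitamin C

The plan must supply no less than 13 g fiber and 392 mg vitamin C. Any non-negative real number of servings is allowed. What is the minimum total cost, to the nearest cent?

$3.59

A basic optimal solution has at most two foods positive. Try each food alone and each pair with both targets met exactly.
broccoli only: max(13/3, 392/87) = 4.506 servings → $4.28.
strawberries only: max(13/2, 392/106) = 6.5 servings → $5.53.
banana only: max(13/4, 392/12) = 32.67 servings → $13.07.
broccoli + strawberries with both tight: 4.125 servings and 0.3125 servings → $4.18.
broccoli + banana with both targets exact would need a negative amount; discard.
strawberries + banana with both tight: 3.53 servings and 1.485 servings → $3.59.
Cheapest feasible corner: $3.59.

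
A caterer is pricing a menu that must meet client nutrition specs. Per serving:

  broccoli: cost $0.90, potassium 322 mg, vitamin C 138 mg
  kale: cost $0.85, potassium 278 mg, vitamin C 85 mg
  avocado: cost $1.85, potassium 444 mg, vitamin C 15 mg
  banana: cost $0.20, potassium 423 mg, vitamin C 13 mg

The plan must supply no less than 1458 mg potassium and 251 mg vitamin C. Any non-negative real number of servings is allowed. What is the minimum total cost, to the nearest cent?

At the optimum either one food covers both requirements or two foods hit both targets exactly; no other combination can be cheaper.
broccoli only: max(1458/322, 251/138) = 4.528 servings → $4.08.
kale only: max(1458/278, 251/85) = 5.245 servings → $4.46.
avocado only: max(1458/444, 251/15) = 16.73 servings → $30.96.
banana only: max(1458/423, 251/13) = 19.31 servings → $3.86.
broccoli + kale with both targets exact would need a negative amount; discard.
broccoli + avocado with both tight: 1.587 servings and 2.133 servings → $5.37.
broccoli + banana with both tight: 1.61 servings and 2.222 servings → $1.89.
kale + avocado with both tight: 2.668 servings and 1.613 servings → $5.25.
kale + banana with both tight: 2.697 servings and 1.674 servings → $2.63.
avocado + banana: intersection lies outside the first quadrant.
So the least-cost plan costs $1.89.

$1.89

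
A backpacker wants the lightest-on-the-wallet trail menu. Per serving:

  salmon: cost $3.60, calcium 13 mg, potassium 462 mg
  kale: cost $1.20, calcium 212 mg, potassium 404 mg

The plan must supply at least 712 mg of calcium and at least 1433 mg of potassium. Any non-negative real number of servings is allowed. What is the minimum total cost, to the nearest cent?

Compare the cost at each extreme point of the feasible region.
salmon only: max(712/13, 1433/462) = 54.77 servings → $197.17.
kale only: max(712/212, 1433/404) = 3.547 servings → $4.26.
salmon + kale with both tight: 0.1742 servings and 3.348 servings → $4.64.
The minimum over all feasible corners is $4.26.

$4.26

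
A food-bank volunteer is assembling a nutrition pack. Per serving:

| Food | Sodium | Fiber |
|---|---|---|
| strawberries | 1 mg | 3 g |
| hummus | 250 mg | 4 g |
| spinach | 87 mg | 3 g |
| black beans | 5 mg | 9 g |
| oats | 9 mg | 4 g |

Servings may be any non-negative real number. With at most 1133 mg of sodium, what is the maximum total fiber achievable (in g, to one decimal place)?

3399.0 g

Fiber per mg sodium: strawberries 3, black beans 1.8, oats 0.4444, spinach 0.03448, hummus 0.016.
With no serving limits, spend the whole sodium allowance on strawberries: 1133 mg / 1 mg × 3 g = 3399.0 g.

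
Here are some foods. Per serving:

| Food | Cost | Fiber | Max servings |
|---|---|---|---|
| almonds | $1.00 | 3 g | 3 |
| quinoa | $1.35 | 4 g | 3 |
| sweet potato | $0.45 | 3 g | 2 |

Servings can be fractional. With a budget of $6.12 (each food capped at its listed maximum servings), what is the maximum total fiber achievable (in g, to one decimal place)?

Fiber per dollar: sweet potato 6.667, almonds 3, quinoa 2.963.
Take 2 servings of sweet potato: spends $0.90, +6.0 g fiber (running total 6.0 g).
Take 3 servings of almonds: spends $3.00, +9.0 g fiber (running total 15.0 g).
Take 1.644 servings of quinoa: spends $2.22, +6.6 g fiber (running total 21.6 g).
Greedy by best ratio exhausts the cost allowance optimally: 21.6 g.

21.6 g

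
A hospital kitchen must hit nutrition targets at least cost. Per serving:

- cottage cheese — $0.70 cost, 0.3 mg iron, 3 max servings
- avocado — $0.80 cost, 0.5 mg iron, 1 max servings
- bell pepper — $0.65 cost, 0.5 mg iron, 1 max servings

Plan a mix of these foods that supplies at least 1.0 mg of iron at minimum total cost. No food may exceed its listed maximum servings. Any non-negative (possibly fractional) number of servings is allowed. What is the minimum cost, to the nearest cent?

Cost per mg of iron: bell pepper $1.3000, avocado $1.6000, cottage cheese $2.3333.
Take 1 serving of bell pepper: +0.5 mg iron for $0.65 (total $0.65, still need 0.5 mg).
Take 1 serving of avocado: +0.5 mg iron for $0.80 (total $1.45, still need 0.0 mg).
Filling from the cheapest source first is optimal under one linear minimum: $1.45.

$1.45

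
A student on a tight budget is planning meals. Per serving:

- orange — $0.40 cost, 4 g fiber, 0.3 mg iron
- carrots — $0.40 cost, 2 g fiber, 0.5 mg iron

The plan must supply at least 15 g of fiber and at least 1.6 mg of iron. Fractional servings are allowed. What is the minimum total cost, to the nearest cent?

With two linear requirements the optimum uses one or two foods; enumerate the corners.
orange only: max(15/4, 1.6/0.3) = 5.333 servings → $2.13.
carrots only: max(15/2, 1.6/0.5) = 7.5 servings → $3.00.
orange + carrots with both tight: 3.071 servings and 1.357 servings → $1.77.
The minimum over all feasible corners is $1.77.

$1.77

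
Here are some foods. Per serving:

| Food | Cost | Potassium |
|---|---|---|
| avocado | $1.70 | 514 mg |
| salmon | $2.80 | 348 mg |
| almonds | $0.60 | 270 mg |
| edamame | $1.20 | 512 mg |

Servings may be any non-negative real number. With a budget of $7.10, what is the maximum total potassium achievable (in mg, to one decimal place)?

3195.0 mg

Potassium per dollar: almonds 450, edamame 426.7, avocado 302.4, salmon 124.3.
With no serving limits, spend the whole cost allowance on almonds: $7.10 / $0.60 × 270 mg = 3195.0 mg.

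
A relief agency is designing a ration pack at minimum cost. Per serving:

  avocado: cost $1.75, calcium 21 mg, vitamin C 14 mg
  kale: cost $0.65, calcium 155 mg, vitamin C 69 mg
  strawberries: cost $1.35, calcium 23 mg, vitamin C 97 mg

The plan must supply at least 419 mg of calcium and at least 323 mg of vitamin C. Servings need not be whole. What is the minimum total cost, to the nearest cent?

Two binding constraints pin down two serving amounts, so the optimal mix uses at most two foods. The candidates are each food alone (scaled to the tighter of calcium/vitamin C) and each pair with both constraints tight.
avocado only: max(419/21, 323/14) = 23.07 servings → $40.38.
kale only: max(419/155, 323/69) = 4.681 servings → $3.04.
strawberries only: max(419/23, 323/97) = 18.22 servings → $24.59.
avocado + kale: intersection lies outside the first quadrant.
avocado + strawberries with both tight: 19.37 servings and 0.5347 servings → $34.61.
kale + strawberries with both tight: 2.47 servings and 1.573 servings → $3.73.
So the least-cost plan costs $3.04.

$3.04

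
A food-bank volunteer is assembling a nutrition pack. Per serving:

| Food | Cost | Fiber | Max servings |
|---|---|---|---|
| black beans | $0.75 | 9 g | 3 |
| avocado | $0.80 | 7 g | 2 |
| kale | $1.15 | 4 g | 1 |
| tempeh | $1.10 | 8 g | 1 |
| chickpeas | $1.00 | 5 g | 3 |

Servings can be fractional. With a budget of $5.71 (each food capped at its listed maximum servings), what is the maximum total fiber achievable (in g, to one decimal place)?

Fiber per dollar: black beans 12, avocado 8.75, tempeh 7.273, chickpeas 5, kale 3.478.
Take 3 servings of black beans: spends $2.25, +27.0 g fiber (running total 27.0 g).
Take 2 servings of avocado: spends $1.60, +14.0 g fiber (running total 41.0 g).
Take 1 serving of tempeh: spends $1.10, +8.0 g fiber (running total 49.0 g).
Take 0.76 servings of chickpeas: spends $0.76, +3.8 g fiber (running total 52.8 g).
Filling greedily by fiber-per-dollar is optimal for one linear limit, giving 52.8 g.

52.8 g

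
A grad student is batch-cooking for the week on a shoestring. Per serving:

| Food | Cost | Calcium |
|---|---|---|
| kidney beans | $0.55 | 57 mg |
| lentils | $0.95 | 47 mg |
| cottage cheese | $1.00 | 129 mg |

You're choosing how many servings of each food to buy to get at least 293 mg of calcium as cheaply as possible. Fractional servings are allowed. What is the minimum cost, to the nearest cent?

Cost per mg of calcium: cottage cheese $0.0078, kidney beans $0.0096, lentils $0.0202.
With no serving limits, use only cottage cheese: 293 mg / 129 mg = 2.271 servings × $1.00 = $2.27.

$2.27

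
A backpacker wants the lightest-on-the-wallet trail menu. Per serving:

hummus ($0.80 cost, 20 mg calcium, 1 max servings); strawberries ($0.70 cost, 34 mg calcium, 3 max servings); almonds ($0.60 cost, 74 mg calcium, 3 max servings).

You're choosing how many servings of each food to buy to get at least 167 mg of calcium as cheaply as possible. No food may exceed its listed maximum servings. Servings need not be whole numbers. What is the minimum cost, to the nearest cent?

$1.35

Cost per mg of calcium: almonds $0.0081, strawberries $0.0206, hummus $0.0400.
Take 2.257 servings of almonds: +167.0 mg calcium for $1.35 (total $1.35, still need 0.0 mg).
Filling from the cheapest source first is optimal under one linear minimum: $1.35.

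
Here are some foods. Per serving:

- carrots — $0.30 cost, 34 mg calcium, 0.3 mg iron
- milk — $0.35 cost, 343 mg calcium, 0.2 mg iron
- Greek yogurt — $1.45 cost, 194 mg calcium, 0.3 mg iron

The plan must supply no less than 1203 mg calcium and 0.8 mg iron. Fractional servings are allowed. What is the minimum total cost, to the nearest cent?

A basic optimal solution has at most two foods positive. Try each food alone and each pair with both targets met exactly.
carrots only: max(1203/34, 0.8/0.3) = 35.38 servings → $10.61.
milk only: max(1203/343, 0.8/0.2) = 4 servings → $1.40.
Greek yogurt only: max(1203/194, 0.8/0.3) = 6.201 servings → $8.99.
carrots + milk with both tight: 0.3517 servings and 3.472 servings → $1.32.
carrots + Greek yogurt with both targets exact would need a negative amount; discard.
milk + Greek yogurt with both tight: 3.209 servings and 0.5273 servings → $1.89.
So the least-cost plan costs $1.32.

$1.32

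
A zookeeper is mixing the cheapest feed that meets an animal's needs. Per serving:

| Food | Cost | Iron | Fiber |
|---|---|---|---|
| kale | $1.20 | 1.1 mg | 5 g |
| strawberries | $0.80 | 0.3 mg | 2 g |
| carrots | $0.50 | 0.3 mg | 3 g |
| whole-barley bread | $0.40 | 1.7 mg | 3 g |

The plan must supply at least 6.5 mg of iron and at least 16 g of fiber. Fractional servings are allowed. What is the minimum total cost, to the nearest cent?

An LP optimum is at a vertex; with two nutrient constraints at most two foods are used. Check each candidate.
kale only: max(6.5/1.1, 16/5) = 5.909 servings → $7.09.
strawberries only: max(6.5/0.3, 16/2) = 21.67 servings → $17.33.
carrots only: max(6.5/0.3, 16/3) = 21.67 servings → $10.83.
whole-barley bread only: max(6.5/1.7, 16/3) = 5.333 servings → $2.13.
kale + strawberries: the both-tight solution has a negative serving — not a feasible corner.
kale + carrots with both targets exact would need a negative amount; discard.
kale + whole-barley bread with both tight: 1.481 servings and 2.865 servings → $2.92.
strawberries + carrots with both targets exact would need a negative amount; discard.
strawberries + whole-barley bread with both tight: 3.08 servings and 3.28 servings → $3.78.
carrots + whole-barley bread with both tight: 1.833 servings and 3.5 servings → $2.32.
Cheapest feasible corner: $2.13.

$2.13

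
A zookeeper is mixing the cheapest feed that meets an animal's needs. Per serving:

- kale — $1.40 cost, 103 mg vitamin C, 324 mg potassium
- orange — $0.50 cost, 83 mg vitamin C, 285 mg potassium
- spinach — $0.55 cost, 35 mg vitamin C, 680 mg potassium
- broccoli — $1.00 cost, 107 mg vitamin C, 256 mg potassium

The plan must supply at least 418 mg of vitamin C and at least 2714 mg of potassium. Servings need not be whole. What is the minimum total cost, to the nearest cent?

$3.29

Minimising a linear cost over {vitamin C ≥ 418, potassium ≥ 2714, servings ≥ 0} — the optimum is at a vertex, using one or two foods.
kale only: max(418/103, 2714/324) = 8.377 servings → $11.73.
orange only: max(418/83, 2714/285) = 9.523 servings → $4.76.
spinach only: max(418/35, 2714/680) = 11.94 servings → $6.57.
broccoli only: max(418/107, 2714/256) = 10.6 servings → $10.60.
kale + orange: the both-tight solution has a negative serving — not a feasible corner.
kale + spinach with both tight: 3.224 servings and 2.455 servings → $5.86.
kale + broccoli: the both-tight solution has a negative serving — not a feasible corner.
orange + spinach with both tight: 4.073 servings and 2.284 servings → $3.29.
orange + broccoli: the both-tight solution has a negative serving — not a feasible corner.
spinach + broccoli with both tight: 2.874 servings and 2.966 servings → $4.55.
The minimum over all feasible corners is $3.29.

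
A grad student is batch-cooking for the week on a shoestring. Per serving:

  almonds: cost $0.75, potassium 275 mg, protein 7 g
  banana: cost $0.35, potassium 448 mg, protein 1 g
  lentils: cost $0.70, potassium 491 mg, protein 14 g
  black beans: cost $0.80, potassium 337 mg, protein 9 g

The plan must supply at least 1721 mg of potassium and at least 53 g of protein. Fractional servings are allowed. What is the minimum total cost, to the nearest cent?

For a min-cost LP with two ≥-constraints, a basic feasible solution has at most two positive variables.
almonds only: max(1721/275, 53/7) = 7.571 servings → $5.68.
banana only: max(1721/448, 53/1) = 53 servings → $18.55.
lentils only: max(1721/491, 53/14) = 3.786 servings → $2.65.
black beans only: max(1721/337, 53/9) = 5.889 servings → $4.71.
almonds + banana with both targets exact would need a negative amount; discard.
almonds + lentils: the both-tight solution has a negative serving — not a feasible corner.
almonds + black beans: intersection lies outside the first quadrant.
banana + lentils: the both-tight solution has a negative serving — not a feasible corner.
banana + black beans with both targets exact would need a negative amount; discard.
lentils + black beans with both targets exact would need a negative amount; discard.
The minimum over all feasible corners is $2.65.

$2.65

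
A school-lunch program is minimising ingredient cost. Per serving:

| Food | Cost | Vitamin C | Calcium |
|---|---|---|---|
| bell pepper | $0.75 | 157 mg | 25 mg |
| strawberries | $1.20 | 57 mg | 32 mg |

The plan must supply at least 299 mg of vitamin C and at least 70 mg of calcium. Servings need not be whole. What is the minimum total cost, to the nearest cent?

For a min-cost LP with two ≥-constraints, a basic feasible solution has at most two positive variables.
bell pepper only: max(299/157, 70/25) = 2.8 servings → $2.10.
strawberries only: max(299/57, 70/32) = 5.246 servings → $6.29.
bell pepper + strawberries with both tight: 1.55 servings and 0.9767 servings → $2.33.
So the least-cost plan costs $2.10.

$2.10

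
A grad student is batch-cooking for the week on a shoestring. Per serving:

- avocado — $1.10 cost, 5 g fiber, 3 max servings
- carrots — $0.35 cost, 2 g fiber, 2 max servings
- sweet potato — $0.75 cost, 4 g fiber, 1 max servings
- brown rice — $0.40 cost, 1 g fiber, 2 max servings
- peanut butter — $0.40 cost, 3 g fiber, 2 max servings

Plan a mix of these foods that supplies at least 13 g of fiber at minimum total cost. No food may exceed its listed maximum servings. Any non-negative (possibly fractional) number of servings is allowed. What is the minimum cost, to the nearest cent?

Cost per g of fiber: peanut butter $0.1333, carrots $0.1750, sweet potato $0.1875, avocado $0.2200, brown rice $0.4000.
Take 2 servings of peanut butter: +6.0 g fiber for $0.80 (total $0.80, still need 7.0 g).
Take 2 servings of carrots: +4.0 g fiber for $0.70 (total $1.50, still need 3.0 g).
Take 0.75 servings of sweet potato: +3.0 g fiber for $0.56 (total $2.06, still need 0.0 g).
Greedy by cheapest-per-g is optimal for a single linear constraint, so the minimum cost is $2.06.

$2.06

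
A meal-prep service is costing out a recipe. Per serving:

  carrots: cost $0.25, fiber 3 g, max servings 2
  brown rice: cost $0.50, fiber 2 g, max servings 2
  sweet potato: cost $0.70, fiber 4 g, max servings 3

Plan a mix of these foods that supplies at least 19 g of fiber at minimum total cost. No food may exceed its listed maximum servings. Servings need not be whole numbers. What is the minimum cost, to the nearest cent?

Cost per g of fiber: carrots $0.0833, sweet potato $0.1750, brown rice $0.2500.
Take 2 servings of carrots: +6.0 g fiber for $0.50 (total $0.50, still need 13.0 g).
Take 3 servings of sweet potato: +12.0 g fiber for $2.10 (total $2.60, still need 1.0 g).
Take 0.5 servings of brown rice: +1.0 g fiber for $0.25 (total $2.85, still need 0.0 g).
Filling from the cheapest source first is optimal under one linear minimum: $2.85.

$2.85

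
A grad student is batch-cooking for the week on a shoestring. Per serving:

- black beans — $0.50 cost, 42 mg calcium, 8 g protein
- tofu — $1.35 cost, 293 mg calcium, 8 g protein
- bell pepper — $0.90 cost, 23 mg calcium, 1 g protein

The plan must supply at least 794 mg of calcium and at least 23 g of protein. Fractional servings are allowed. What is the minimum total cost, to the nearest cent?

$3.72

black beans only: max(794/42, 23/8) = 18.9 servings → $9.45.
tofu only: max(794/293, 23/8) = 2.875 servings → $3.88.
bell pepper only: max(794/23, 23/1) = 34.52 servings → $31.07.
black beans + tofu with both tight: 0.1927 servings and 2.682 servings → $3.72.
black beans + bell pepper: intersection lies outside the first quadrant.
tofu + bell pepper with both tight: 2.431 servings and 3.55 servings → $6.48.
So the least-cost plan costs $3.72.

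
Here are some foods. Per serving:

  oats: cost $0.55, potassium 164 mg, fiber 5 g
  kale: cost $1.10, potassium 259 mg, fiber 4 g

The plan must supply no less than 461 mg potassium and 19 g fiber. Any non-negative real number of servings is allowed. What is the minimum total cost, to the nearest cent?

$2.09

With two linear requirements the optimum uses one or two foods; enumerate the corners.
oats only: max(461/164, 19/5) = 3.8 servings → $2.09.
kale only: max(461/259, 19/4) = 4.75 servings → $5.22.
oats + kale: intersection lies outside the first quadrant.
Cheapest feasible corner: $2.09.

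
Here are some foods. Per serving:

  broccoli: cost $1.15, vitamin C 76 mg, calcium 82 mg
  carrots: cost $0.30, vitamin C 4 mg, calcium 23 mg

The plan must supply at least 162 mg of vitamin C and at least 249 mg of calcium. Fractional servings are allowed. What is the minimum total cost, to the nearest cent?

A basic optimal solution has at most two foods positive. Try each food alone and each pair with both targets met exactly.
broccoli only: max(162/76, 249/82) = 3.037 servings → $3.49.
carrots only: max(162/4, 249/23) = 40.5 servings → $12.15.
broccoli + carrots with both tight: 1.923 servings and 3.972 servings → $3.40.
So the least-cost plan costs $3.40.

$3.40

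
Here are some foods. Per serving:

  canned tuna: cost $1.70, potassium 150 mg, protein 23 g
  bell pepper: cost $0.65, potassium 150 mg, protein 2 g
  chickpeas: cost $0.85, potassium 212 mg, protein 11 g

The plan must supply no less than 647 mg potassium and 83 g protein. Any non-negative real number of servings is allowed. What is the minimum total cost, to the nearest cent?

$6.16

The cheapest plan sits at a corner of the feasible region — with two constraints it uses at most two foods.
canned tuna only: max(647/150, 83/23) = 4.313 servings → $7.33.
bell pepper only: max(647/150, 83/2) = 41.5 servings → $26.98.
chickpeas only: max(647/212, 83/11) = 7.545 servings → $6.41.
canned tuna + bell pepper with both tight: 3.542 servings and 0.7717 servings → $6.52.
canned tuna + chickpeas with both tight: 3.248 servings and 0.7536 servings → $6.16.
bell pepper + chickpeas: intersection lies outside the first quadrant.
So the least-cost plan costs $6.16.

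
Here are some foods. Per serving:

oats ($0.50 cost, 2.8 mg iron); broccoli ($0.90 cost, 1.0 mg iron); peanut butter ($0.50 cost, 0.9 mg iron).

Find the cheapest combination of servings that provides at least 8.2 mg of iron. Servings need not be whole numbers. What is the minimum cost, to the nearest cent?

$1.46

Cost per mg of iron: oats $0.1786, peanut butter $0.5556, broccoli $0.9000.
With no serving limits, use only oats: 8.2 mg / 2.8 mg = 2.929 servings × $0.50 = $1.46.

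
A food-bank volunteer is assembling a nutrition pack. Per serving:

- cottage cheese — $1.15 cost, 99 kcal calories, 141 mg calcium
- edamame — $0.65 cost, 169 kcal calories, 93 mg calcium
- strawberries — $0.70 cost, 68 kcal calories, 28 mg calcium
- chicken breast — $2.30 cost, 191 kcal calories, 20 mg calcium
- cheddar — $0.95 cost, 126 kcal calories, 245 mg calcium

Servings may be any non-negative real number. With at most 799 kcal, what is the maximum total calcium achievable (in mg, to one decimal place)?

1553.6 mg

Calcium per kcal: cheddar 1.944, cottage cheese 1.424, edamame 0.5503, strawberries 0.4118, chicken breast 0.1047.
With no serving limits, spend the whole calories allowance on cheddar: 799 kcal / 126 kcal × 245 mg = 1553.6 mg.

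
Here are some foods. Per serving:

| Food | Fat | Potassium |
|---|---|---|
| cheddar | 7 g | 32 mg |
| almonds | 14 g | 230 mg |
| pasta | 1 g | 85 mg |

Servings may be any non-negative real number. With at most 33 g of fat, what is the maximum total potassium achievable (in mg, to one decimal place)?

2805.0 mg

Potassium per g fat: pasta 85, almonds 16.43, cheddar 4.571.
With no serving limits, spend the whole fat allowance on pasta: 33 g / 1 g × 85 mg = 2805.0 mg.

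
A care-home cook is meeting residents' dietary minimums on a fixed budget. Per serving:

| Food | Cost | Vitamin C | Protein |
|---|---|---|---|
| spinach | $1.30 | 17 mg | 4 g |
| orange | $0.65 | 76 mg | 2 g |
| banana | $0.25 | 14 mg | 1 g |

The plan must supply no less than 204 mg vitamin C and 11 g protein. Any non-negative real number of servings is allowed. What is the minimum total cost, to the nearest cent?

$2.91

This is a tiny linear program; its minimum lies at a vertex of the feasible set. List the vertices and price them.
spinach only: max(204/17, 11/4) = 12 servings → $15.60.
orange only: max(204/76, 11/2) = 5.5 servings → $3.58.
banana only: max(204/14, 11/1) = 14.57 servings → $3.64.
spinach + orange with both tight: 1.585 servings and 2.33 servings → $3.58.
spinach + banana: the both-tight solution has a negative serving — not a feasible corner.
orange + banana with both tight: 1.042 servings and 8.917 servings → $2.91.
So the least-cost plan costs $2.91.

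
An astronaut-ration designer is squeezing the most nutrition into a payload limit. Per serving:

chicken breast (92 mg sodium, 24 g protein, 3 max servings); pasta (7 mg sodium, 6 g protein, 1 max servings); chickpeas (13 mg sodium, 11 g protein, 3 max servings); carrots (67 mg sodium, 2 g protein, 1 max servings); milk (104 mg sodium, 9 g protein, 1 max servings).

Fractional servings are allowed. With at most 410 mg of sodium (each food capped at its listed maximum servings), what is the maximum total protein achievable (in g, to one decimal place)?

118.6 g

Protein per mg sodium: pasta 0.8571, chickpeas 0.8462, chicken breast 0.2609, milk 0.08654, carrots 0.02985.
Take 1 serving of pasta: uses 7 mg sodium, +6.0 g protein (running total 6.0 g).
Take 3 servings of chickpeas: uses 39 mg sodium, +33.0 g protein (running total 39.0 g).
Take 3 servings of chicken breast: uses 276 mg sodium, +72.0 g protein (running total 111.0 g).
Take 0.8462 servings of milk: uses 88 mg sodium, +7.6 g protein (running total 118.6 g).
Greedy by best ratio exhausts the sodium allowance optimally: 118.6 g.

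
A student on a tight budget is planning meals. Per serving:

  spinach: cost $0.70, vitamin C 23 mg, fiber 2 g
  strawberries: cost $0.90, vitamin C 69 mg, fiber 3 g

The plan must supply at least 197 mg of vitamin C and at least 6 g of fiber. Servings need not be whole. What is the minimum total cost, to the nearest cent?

$2.57

A basic optimal solution has at most two foods positive. Try each food alone and each pair with both targets met exactly.
spinach only: max(197/23, 6/2) = 8.565 servings → $6.00.
strawberries only: max(197/69, 6/3) = 2.855 servings → $2.57.
spinach + strawberries with both targets exact would need a negative amount; discard.
Cheapest feasible corner: $2.57.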